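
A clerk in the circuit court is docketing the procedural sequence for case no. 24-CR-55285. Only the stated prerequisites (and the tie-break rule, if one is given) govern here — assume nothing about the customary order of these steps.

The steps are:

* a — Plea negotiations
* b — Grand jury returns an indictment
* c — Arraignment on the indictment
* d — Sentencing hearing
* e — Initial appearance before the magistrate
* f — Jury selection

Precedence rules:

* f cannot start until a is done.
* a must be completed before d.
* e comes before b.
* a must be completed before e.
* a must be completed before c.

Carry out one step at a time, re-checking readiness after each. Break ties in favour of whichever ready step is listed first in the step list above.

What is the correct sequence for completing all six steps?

a is the only step with nothing outstanding, so it goes first.
Ready: c, d, e and f. c is listed earlier → c.
d, e and f are all available; d is listed earlier → d.
Ready: e and f. e is listed earlier → e.
Ready: b and f. b is listed earlier → b.
f needed a, now all done → f.

a, c, d, e, b, f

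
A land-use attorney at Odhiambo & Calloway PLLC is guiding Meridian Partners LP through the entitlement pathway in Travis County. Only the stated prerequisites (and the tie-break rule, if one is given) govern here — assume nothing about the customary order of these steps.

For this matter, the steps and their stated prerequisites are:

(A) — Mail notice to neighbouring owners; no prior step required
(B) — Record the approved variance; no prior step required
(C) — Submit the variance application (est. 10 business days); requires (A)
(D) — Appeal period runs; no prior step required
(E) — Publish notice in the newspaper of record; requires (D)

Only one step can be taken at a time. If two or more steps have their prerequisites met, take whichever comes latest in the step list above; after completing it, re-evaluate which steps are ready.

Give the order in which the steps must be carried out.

(D), (E), (B), (A), (C)

Nothing is required for (D), (B) and (A). (D) is listed later → (D) first.
(E) now also ready, so the ready set is {(E), (B), (A)}; (E) is listed later → (E).
Ready: (B) and (A). (B) is listed later → (B).
That leaves (A) as the only ready step → (A).
(C) is the only step now ready → (C).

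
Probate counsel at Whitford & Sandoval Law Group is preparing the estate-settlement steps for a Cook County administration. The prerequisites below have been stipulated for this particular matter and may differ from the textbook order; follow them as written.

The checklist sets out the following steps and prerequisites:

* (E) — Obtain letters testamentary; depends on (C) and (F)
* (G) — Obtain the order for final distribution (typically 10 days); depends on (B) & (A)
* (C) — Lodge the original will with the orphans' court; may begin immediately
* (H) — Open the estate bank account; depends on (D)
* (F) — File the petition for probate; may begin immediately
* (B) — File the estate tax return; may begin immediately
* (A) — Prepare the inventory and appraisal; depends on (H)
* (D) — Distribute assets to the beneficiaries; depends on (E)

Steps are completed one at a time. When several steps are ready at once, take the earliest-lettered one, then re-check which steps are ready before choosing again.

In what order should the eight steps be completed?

(B) → (C) → (F) → (E) → (D) → (H) → (A) → (G)

(B), (C) and (F) have no prerequisites; (B) has the earlier label, so (B) is first.
(C) and (F) are both available; (C) has the earlier label → (C).
Next only (F) has its prerequisites met → (F).
Next only (E) has its prerequisites met → (E).
(D) needed (E), now all done → (D).
(H) needed (D), now all done → (H).
That leaves (A) as the only ready step → (A).
(G) is the only step now ready → (G).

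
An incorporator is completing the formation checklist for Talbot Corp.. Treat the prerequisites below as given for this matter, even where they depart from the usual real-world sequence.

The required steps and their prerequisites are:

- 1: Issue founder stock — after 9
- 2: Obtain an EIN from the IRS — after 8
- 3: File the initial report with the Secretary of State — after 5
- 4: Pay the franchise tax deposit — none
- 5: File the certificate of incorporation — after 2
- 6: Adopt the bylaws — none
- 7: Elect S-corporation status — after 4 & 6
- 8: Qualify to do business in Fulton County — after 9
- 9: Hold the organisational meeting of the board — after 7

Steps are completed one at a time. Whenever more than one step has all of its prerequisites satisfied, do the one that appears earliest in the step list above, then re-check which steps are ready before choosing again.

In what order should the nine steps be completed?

4 and 6 have no prerequisites; 4 is listed earlier, so 4 is first.
That leaves 6 as the only ready step → 6.
Next only 7 has its prerequisites met → 7.
9 needed 7, now all done → 9.
Now 1 and 8 have their prerequisites met. 1 is listed earlier, so 1 next.
8 needed 9, now all done → 8.
2 needed 8, now all done → 2.
5 is the only step now ready → 5.
3 needed 5, now all done → 3.

4 → 6 → 7 → 9 → 1 → 8 → 2 → 5 → 3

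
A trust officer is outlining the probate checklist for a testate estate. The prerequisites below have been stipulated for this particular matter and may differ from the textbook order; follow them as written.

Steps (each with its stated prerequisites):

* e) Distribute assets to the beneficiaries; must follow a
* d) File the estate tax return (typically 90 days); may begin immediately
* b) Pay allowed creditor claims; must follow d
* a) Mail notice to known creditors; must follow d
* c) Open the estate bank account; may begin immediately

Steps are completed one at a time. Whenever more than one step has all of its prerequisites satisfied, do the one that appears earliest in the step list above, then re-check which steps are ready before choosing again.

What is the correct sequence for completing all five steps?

d, b, a, e, c

Nothing is required for d and c. d is listed earlier → d first.
Now b, a and c have their prerequisites met. b is listed earlier, so b next.
a and c are both available; a is listed earlier → a.
e now also ready, so the ready set is {e, c}; e is listed earlier → e.
That leaves c as the only ready step → c.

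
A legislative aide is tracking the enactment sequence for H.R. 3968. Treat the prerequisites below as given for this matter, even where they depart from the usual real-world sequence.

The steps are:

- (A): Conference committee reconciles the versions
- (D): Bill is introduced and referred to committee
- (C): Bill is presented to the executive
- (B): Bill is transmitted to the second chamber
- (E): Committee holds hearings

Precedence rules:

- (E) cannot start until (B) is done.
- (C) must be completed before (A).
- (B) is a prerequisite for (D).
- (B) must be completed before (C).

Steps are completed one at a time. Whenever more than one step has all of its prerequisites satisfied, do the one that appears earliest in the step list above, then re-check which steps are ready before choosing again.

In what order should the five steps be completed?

(B) (D) (C) (A) (E)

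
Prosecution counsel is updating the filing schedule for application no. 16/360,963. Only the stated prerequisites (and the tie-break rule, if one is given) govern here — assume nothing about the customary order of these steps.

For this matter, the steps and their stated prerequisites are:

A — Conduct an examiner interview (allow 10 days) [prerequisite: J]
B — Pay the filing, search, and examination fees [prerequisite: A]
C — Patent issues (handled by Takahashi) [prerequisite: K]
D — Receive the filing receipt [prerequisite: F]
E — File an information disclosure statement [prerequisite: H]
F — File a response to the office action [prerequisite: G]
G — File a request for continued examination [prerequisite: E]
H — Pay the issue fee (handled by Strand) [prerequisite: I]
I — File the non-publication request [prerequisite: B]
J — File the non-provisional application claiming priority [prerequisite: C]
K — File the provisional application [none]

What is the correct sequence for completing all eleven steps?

K is the only step with nothing outstanding, so it goes first.
That leaves C as the only ready step → C.
J needed C, now all done → J.
A needed J, now all done → A.
B is the only step now ready → B.
I needed B, now all done → I.
H needed I, now all done → H.
E needed H, now all done → E.
G is the only step now ready → G.
That leaves F as the only ready step → F.
Next only D has its prerequisites met → D.

K, C, J, A, B, I, H, E, G, F, D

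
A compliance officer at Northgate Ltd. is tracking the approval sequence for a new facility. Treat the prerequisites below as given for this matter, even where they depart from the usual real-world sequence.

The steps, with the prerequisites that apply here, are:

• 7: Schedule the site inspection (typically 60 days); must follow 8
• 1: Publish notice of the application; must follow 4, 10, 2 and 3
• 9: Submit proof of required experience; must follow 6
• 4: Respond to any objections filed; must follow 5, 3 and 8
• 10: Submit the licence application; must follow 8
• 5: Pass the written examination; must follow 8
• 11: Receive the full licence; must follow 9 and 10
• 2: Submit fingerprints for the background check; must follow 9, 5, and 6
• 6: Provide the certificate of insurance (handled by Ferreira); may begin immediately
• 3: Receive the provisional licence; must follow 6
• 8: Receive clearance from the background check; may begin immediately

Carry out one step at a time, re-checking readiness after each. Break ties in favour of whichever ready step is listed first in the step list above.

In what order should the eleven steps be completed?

6, 9, 3, 8, 7, 10, 5, 4, 11, 2, 1

6 and 8 have no prerequisites; 6 is listed earlier, so 6 is first.
9 and 3 now also ready, so the ready set is {9, 3, 8}; 9 is listed earlier → 9.
Now 3 and 8 have their prerequisites met. 3 is listed earlier, so 3 next.
Next only 8 has its prerequisites met → 8.
Now 7, 10 and 5 have their prerequisites met. 7 is listed earlier, so 7 next.
Ready: 10 and 5. 10 is listed earlier → 10.
11 now also ready, so the ready set is {5, 11}; 5 is listed earlier → 5.
4, 11 and 2 are all available; 4 is listed earlier → 4.
Ready: 11 and 2. 11 is listed earlier → 11.
2 needed 9, 5 and 6, now all done → 2.
1 needed 4, 10, 2 and 3, now all done → 1.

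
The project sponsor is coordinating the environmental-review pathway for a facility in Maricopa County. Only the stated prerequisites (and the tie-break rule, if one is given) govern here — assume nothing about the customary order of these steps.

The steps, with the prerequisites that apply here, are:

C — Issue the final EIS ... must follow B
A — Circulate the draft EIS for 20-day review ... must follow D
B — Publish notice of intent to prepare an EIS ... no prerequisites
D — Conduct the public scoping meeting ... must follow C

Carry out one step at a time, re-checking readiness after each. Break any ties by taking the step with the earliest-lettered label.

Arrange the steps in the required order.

B, C, D, A

B is the only step with nothing outstanding, so it goes first.
C is the only step now ready → C.
Next only D has its prerequisites met → D.
Next only A has its prerequisites met → A.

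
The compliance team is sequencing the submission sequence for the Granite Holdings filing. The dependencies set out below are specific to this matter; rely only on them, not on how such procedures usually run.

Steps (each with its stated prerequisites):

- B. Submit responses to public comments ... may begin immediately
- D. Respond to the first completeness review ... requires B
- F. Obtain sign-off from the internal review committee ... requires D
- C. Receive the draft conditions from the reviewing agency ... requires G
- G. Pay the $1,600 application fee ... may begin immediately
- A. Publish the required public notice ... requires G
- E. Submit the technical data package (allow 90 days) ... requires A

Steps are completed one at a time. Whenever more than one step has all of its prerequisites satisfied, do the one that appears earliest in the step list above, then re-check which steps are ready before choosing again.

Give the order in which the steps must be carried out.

Nothing is required for B and G. B is listed earlier → B first.
D and G are both available; D is listed earlier → D.
Ready: F and G. F is listed earlier → F.
G is the only step now ready → G.
Now C and A have their prerequisites met. C is listed earlier, so C next.
Next only A has its prerequisites met → A.
E is the only step now ready → E.

B, D, F, G, C, A, E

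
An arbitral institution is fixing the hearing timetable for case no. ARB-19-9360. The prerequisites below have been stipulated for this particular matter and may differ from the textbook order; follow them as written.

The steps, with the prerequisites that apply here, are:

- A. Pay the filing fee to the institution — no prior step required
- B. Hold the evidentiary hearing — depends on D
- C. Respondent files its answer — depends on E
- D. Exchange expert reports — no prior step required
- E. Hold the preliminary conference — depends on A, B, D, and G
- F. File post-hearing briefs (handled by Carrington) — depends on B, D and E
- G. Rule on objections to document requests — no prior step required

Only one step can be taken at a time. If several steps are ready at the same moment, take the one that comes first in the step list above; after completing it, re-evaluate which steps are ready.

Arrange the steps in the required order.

A → D → B → G → E → C → F

A, D and G have no prerequisites; A is listed earlier, so A is first.
Now D and G have their prerequisites met. D is listed earlier, so D next.
B now also ready, so the ready set is {B, G}; B is listed earlier → B.
G is the only step now ready → G.
That leaves E as the only ready step → E.
Now C and F have their prerequisites met. C is listed earlier, so C next.
F needed B, D and E, now all done → F.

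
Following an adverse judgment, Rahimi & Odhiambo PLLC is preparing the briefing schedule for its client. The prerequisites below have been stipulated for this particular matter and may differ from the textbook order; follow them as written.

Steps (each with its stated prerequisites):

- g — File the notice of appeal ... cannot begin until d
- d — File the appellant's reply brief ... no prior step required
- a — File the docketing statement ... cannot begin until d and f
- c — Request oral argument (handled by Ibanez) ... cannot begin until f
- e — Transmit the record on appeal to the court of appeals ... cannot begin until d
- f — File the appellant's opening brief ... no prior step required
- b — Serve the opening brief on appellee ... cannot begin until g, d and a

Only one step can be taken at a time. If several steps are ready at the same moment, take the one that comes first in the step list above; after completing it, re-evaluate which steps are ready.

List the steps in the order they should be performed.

Nothing is required for d and f. d is listed earlier → d first.
Now g, e and f have their prerequisites met. g is listed earlier, so g next.
e and f are both available; e is listed earlier → e.
Next only f has its prerequisites met → f.
a and c are both available; a is listed earlier → a.
c and b are both available; c is listed earlier → c.
b is the only step now ready → b.

d → g → e → f → a → c → b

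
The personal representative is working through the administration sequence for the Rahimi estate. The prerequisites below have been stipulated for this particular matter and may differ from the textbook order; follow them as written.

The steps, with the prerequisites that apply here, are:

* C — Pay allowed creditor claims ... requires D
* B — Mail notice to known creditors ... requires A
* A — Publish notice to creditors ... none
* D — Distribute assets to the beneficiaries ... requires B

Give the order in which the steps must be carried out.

A has no prerequisites → A first.
B needed A, now all done → B.
D needed B, now all done → D.
C is the only step now ready → C.

A, B, D, C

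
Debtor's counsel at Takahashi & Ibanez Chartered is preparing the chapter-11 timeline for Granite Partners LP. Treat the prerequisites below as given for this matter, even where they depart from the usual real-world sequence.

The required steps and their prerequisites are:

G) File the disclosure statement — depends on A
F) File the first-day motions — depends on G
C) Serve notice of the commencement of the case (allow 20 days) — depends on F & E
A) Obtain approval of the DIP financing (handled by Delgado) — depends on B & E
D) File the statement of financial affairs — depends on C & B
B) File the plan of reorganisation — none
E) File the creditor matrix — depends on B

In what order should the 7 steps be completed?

B → E → A → G → F → C → D

B has no prerequisites → B first.
That leaves E as the only ready step → E.
A needed B and E, now all done → A.
That leaves G as the only ready step → G.
F is the only step now ready → F.
C needed F and E, now all done → C.
D is the only step now ready → D.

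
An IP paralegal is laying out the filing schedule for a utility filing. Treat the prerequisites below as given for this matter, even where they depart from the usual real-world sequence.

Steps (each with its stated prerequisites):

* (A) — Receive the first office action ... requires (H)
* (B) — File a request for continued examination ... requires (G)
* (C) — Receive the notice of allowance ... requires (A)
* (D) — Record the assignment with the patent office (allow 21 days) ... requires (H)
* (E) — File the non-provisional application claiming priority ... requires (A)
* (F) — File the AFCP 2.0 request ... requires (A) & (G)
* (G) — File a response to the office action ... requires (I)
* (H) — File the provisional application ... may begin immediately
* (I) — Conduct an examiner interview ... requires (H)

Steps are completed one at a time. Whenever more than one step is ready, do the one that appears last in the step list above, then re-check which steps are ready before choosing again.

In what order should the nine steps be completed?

(H) is the only step with nothing outstanding, so it goes first.
Ready: (I), (D) and (A). (I) is listed later → (I).
(G) now also ready, so the ready set is {(G), (D), (A)}; (G) is listed later → (G).
(D), (B) and (A) are all available; (D) is listed later → (D).
Now (B) and (A) have their prerequisites met. (B) is listed later, so (B) next.
(A) needed (H), now all done → (A).
(F), (E) and (C) are all available; (F) is listed later → (F).
Ready: (E) and (C). (E) is listed later → (E).
Next only (C) has its prerequisites met → (C).

(H) (I) (G) (D) (B) (A) (F) (E) (C)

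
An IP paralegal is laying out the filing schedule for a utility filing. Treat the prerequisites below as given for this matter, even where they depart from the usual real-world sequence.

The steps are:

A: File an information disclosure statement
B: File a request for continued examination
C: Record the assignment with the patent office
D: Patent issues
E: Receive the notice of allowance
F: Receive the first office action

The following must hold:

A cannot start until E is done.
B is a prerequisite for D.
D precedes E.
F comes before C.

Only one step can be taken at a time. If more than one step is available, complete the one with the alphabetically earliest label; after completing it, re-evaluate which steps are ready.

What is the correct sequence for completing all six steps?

B and F have no prerequisites; B has the earlier label, so B is first.
D now also ready, so the ready set is {D, F}; D has the earlier label → D.
Now E and F have their prerequisites met. E has the earlier label, so E next.
Now A and F have their prerequisites met. A has the earlier label, so A next.
F is the only step now ready → F.
C needed F, now all done → C.

B, D, E, A, F, C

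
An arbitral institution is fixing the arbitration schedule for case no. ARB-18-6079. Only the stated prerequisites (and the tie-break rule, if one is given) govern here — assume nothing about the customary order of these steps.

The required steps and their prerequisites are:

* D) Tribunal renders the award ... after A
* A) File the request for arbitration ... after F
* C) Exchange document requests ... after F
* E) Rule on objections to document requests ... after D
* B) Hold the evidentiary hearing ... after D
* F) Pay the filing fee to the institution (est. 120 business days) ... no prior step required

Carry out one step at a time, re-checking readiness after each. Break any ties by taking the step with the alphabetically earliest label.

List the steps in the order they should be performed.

F, A, C, D, B, E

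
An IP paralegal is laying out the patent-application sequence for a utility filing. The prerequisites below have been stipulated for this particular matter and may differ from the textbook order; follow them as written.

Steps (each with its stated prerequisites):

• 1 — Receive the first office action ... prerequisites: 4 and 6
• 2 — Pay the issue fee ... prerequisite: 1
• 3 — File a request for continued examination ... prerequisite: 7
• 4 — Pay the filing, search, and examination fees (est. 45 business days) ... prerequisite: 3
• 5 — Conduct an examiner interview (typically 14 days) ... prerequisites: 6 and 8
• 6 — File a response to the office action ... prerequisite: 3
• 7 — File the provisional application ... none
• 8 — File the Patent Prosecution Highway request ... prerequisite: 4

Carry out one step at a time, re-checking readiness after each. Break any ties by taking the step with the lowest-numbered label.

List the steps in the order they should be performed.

Only 7 has no prerequisites, so it is first.
Next only 3 has its prerequisites met → 3.
4 and 6 are both available; 4 has the earlier label → 4.
8 now also ready, so the ready set is {6, 8}; 6 has the earlier label → 6.
1 and 8 are both available; 1 has the earlier label → 1.
Ready: 2 and 8. 2 has the earlier label → 2.
8 needed 4, now all done → 8.
Next only 5 has its prerequisites met → 5.

7 → 3 → 4 → 6 → 1 → 2 → 8 → 5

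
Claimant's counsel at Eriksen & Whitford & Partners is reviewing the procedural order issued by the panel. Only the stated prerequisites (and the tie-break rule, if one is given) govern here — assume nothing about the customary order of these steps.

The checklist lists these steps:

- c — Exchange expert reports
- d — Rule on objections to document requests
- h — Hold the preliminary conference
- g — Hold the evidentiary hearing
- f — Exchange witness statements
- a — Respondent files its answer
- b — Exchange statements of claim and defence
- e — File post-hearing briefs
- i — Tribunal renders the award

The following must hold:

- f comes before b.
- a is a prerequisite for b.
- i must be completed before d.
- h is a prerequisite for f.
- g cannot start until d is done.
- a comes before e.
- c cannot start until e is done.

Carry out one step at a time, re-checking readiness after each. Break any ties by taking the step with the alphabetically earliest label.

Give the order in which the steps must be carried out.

a, e, c, h, f, b, i, d, g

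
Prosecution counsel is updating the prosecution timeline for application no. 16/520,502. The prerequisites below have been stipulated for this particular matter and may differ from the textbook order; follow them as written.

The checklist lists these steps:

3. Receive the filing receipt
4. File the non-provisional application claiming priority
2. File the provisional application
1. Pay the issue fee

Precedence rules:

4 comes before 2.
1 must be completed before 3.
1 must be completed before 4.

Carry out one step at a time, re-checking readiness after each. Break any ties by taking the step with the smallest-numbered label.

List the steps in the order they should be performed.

1 → 3 → 4 → 2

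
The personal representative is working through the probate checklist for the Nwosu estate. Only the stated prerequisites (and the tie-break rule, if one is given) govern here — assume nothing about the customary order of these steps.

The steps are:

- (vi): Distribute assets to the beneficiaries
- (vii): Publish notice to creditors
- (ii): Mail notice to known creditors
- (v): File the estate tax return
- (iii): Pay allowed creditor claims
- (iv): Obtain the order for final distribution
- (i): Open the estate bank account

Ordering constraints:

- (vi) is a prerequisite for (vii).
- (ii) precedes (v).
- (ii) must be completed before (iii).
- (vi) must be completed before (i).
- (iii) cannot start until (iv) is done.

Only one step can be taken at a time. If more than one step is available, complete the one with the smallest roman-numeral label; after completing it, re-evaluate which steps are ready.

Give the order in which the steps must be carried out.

(ii) → (iv) → (iii) → (v) → (vi) → (i) → (vii)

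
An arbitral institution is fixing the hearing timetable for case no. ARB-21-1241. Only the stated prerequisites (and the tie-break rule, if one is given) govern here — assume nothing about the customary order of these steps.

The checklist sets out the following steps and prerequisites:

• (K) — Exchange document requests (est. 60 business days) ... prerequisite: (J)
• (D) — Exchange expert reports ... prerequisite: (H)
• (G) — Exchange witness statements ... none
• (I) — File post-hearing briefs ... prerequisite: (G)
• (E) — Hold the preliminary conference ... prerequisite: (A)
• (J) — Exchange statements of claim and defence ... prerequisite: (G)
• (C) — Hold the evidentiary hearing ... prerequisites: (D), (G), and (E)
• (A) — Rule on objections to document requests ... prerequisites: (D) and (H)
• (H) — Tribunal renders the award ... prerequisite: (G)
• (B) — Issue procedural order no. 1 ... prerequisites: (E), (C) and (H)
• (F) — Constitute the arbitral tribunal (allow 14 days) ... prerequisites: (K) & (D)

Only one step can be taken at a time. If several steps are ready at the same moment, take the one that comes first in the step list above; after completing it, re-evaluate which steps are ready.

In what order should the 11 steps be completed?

(G) (I) (J) (K) (H) (D) (A) (E) (C) (B) (F)

Only (G) has no prerequisites, so it is first.
(I), (J) and (H) are all available; (I) is listed earlier → (I).
Now (J) and (H) have their prerequisites met. (J) is listed earlier, so (J) next.
(K) now also ready, so the ready set is {(K), (H)}; (K) is listed earlier → (K).
(H) is the only step now ready → (H).
(D) needed (H), now all done → (D).
Now (A) and (F) have their prerequisites met. (A) is listed earlier, so (A) next.
(E) now also ready, so the ready set is {(E), (F)}; (E) is listed earlier → (E).
Now (C) and (F) have their prerequisites met. (C) is listed earlier, so (C) next.
(B) now also ready, so the ready set is {(B), (F)}; (B) is listed earlier → (B).
(F) needed (K) and (D), now all done → (F).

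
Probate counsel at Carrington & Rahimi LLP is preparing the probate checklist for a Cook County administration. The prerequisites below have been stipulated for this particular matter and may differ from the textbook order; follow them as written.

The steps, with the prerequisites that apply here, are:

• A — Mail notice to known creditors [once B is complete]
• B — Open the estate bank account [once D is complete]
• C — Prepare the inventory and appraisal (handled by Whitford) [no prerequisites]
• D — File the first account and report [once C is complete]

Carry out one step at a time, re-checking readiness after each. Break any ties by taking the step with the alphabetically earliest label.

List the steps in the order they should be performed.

C D B A

Only C has no prerequisites, so it is first.
D needed C, now all done → D.
B needed D, now all done → B.
A needed B, now all done → A.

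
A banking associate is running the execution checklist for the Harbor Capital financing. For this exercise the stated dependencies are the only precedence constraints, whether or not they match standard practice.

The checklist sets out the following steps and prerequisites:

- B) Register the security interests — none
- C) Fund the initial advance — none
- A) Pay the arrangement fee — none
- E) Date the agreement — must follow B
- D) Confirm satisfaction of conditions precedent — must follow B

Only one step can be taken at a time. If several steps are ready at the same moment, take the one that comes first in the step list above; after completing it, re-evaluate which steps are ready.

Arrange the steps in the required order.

B, C and A have no prerequisites; B is listed earlier, so B is first.
E and D now also ready, so the ready set is {C, A, E, D}; C is listed earlier → C.
Now A, E and D have their prerequisites met. A is listed earlier, so A next.
E and D are both available; E is listed earlier → E.
That leaves D as the only ready step → D.

B C A E D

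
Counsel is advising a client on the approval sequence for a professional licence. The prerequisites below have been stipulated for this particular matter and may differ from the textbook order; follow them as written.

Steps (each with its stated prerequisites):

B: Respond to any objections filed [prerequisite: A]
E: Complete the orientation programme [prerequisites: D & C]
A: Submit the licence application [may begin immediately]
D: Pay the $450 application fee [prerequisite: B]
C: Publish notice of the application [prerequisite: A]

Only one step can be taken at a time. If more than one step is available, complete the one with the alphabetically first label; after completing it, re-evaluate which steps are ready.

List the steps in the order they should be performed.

A B C D E

Only A has no prerequisites, so it is first.
Ready: B and C. B has the earlier label → B.
C and D are both available; C has the earlier label → C.
D is the only step now ready → D.
E is the only step now ready → E.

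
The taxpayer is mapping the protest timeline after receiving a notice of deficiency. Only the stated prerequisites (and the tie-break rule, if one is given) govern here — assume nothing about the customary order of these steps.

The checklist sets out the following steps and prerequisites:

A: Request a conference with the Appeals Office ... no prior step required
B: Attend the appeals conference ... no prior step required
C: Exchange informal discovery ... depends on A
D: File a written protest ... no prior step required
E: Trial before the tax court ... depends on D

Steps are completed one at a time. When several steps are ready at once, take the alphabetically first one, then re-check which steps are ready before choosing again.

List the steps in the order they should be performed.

A → B → C → D → E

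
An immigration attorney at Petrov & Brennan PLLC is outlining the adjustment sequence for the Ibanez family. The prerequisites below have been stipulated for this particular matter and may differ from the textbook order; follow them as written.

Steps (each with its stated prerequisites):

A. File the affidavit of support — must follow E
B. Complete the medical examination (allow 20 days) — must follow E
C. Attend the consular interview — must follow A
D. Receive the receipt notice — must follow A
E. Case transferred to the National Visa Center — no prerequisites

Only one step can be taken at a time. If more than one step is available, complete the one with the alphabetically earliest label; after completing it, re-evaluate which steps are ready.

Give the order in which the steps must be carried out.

E A B C D

Only E has no prerequisites, so it is first.
Ready: A and B. A has the earlier label → A.
C and D now also ready, so the ready set is {B, C, D}; B has the earlier label → B.
Ready: C and D. C has the earlier label → C.
D needed A, now all done → D.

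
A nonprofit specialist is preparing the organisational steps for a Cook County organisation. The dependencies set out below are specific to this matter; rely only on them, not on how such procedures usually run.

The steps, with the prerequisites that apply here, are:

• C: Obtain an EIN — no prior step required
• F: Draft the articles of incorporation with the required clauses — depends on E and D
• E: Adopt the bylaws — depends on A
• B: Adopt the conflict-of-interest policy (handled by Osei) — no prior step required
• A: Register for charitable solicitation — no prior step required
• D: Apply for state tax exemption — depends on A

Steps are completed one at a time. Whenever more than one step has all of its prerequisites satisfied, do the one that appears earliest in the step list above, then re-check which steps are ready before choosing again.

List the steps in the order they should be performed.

C, B and A have no prerequisites; C is listed earlier, so C is first.
Now B and A have their prerequisites met. B is listed earlier, so B next.
Next only A has its prerequisites met → A.
E and D are both available; E is listed earlier → E.
D needed A, now all done → D.
That leaves F as the only ready step → F.

C, B, A, E, D, F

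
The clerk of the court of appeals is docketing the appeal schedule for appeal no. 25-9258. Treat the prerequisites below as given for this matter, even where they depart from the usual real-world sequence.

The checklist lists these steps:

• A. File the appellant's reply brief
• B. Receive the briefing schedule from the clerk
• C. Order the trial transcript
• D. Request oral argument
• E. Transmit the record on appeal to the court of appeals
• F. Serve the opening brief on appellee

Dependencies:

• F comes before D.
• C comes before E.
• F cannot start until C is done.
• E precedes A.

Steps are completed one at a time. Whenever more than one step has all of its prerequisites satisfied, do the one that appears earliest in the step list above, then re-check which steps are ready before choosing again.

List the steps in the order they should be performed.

B, C, E, A, F, D

Nothing is required for B and C. B is listed earlier → B first.
That leaves C as the only ready step → C.
E and F are both available; E is listed earlier → E.
A and F are both available; A is listed earlier → A.
Next only F has its prerequisites met → F.
That leaves D as the only ready step → D.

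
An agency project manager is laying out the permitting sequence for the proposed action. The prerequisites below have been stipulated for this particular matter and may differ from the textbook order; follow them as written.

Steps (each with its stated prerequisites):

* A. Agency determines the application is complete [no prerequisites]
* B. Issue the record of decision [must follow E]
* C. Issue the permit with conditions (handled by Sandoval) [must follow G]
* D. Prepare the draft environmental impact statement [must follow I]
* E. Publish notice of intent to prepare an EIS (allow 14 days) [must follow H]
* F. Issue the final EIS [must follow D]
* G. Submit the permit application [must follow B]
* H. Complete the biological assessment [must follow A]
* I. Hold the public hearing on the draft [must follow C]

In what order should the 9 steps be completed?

A has no prerequisites → A first.
H needed A, now all done → H.
E needed H, now all done → E.
Next only B has its prerequisites met → B.
That leaves G as the only ready step → G.
C is the only step now ready → C.
I needed C, now all done → I.
D needed I, now all done → D.
Next only F has its prerequisites met → F.

A, H, E, B, G, C, I, D, F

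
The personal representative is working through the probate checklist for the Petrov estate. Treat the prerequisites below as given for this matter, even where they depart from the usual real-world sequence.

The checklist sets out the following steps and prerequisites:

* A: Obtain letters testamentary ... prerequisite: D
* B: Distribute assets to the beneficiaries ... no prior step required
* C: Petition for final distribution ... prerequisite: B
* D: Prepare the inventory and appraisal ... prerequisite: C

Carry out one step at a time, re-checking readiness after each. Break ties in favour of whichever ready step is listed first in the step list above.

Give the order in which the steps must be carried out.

B → C → D → A

Only B has no prerequisites, so it is first.
C is the only step now ready → C.
D needed C, now all done → D.
Next only A has its prerequisites met → A.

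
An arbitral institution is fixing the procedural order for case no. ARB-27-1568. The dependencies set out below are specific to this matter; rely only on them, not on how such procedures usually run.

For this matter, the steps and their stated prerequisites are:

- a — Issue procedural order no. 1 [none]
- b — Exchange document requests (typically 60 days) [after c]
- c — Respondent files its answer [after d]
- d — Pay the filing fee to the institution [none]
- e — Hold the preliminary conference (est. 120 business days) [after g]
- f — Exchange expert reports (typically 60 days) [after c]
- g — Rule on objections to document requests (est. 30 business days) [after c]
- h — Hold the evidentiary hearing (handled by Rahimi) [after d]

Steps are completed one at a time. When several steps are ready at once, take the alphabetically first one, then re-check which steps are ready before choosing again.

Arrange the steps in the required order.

Nothing is required for a and d. a has the earlier label → a first.
That leaves d as the only ready step → d.
Now c and h have their prerequisites met. c has the earlier label, so c next.
b, f and g now also ready, so the ready set is {b, f, g, h}; b has the earlier label → b.
f, g and h are all available; f has the earlier label → f.
Ready: g and h. g has the earlier label → g.
e now also ready, so the ready set is {e, h}; e has the earlier label → e.
h needed d, now all done → h.

a, d, c, b, f, g, e, h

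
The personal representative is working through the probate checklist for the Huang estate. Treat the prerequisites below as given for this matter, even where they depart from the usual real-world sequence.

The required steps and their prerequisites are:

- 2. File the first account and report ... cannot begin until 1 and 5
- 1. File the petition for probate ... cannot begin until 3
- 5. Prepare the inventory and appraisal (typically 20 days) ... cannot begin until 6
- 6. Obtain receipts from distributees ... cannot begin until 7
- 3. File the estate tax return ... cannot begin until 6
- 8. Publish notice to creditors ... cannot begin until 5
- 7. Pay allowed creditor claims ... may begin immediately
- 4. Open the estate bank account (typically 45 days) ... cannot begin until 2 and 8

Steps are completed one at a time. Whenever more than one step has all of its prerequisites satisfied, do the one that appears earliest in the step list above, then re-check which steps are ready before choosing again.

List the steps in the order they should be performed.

7 → 6 → 5 → 3 → 1 → 2 → 8 → 4

7 has no prerequisites → 7 first.
That leaves 6 as the only ready step → 6.
Now 5 and 3 have their prerequisites met. 5 is listed earlier, so 5 next.
Ready: 3 and 8. 3 is listed earlier → 3.
1 now also ready, so the ready set is {1, 8}; 1 is listed earlier → 1.
2 now also ready, so the ready set is {2, 8}; 2 is listed earlier → 2.
Next only 8 has its prerequisites met → 8.
4 needed 2 and 8, now all done → 4.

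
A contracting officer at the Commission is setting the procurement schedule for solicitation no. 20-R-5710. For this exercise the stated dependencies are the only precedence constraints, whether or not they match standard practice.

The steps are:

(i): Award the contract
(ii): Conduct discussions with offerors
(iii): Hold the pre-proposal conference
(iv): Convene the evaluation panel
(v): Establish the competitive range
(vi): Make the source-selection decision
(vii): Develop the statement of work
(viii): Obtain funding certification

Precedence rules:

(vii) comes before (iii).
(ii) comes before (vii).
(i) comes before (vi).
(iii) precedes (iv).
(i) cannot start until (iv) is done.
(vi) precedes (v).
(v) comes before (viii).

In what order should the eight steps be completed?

(ii) → (vii) → (iii) → (iv) → (i) → (vi) → (v) → (viii)

Only (ii) has no prerequisites, so it is first.
(vii) is the only step now ready → (vii).
(iii) needed (vii), now all done → (iii).
(iv) needed (iii), now all done → (iv).
That leaves (i) as the only ready step → (i).
(vi) needed (i), now all done → (vi).
Next only (v) has its prerequisites met → (v).
Next only (viii) has its prerequisites met → (viii).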